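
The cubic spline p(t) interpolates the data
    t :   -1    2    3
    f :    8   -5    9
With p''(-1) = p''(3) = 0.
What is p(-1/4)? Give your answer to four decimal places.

-0.0840

Put M_i = p'' at the i-th knot. Here h = (3, 1) and Δ = (-13/3, 14), so the interior equations h_(i-1)·M_(i-1) + 2(h_(i-1)+h_i)·M_i + h_i·M_(i+1) = 6(Δ_i − Δ_(i-1)) read
  3·M_0 + 8·M_1 + 1·M_2 = 6(Δ_1 - Δ_0) = 110
Natural end conditions: M_0 = M_2 = 0.
Solving: M_0 = 0, M_1 = 55/4, M_2 = 0.
On [-1, 2], p(t) = 8 - 269/24·(t + 1) + 0·(t + 1)² + 55/72·(t + 1)³.
With (t + 1) = 3/4: p(-1/4) = -43/512.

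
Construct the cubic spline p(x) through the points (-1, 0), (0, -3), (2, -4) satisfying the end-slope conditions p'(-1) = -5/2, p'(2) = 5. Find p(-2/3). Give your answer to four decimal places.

-0.9074

Let σ_i = p''(x_i). Step sizes h_i = 1, 2; slopes of the chords Δ_i = (y_(i+1) - y_i)/h_i = -3, -1/2.
  1·σ_0 + 6·σ_1 + 2·σ_2 = 6(Δ_1 - Δ_0) = 15
Clamped end conditions give two more equations: 2h_0·σ_0 + h_0·σ_1 = 6(Δ_0 - p'(-1)) = -3 and h_1·σ_1 + 2h_1·σ_2 = 6(p'(2) - Δ_1) = 33.
Forward elimination and back-substitution give σ_0 = -3/2, σ_1 = 0, σ_2 = 33/4.
On [-1, 0], p(x) = 0 - 5/2·(x + 1) - 3/4·(x + 1)² + 1/4·(x + 1)³.
With (x + 1) = 1/3: p(-2/3) = -49/54.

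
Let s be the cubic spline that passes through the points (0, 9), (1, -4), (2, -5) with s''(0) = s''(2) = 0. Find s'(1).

-7

Write m_i for s''(x_i). With h_i = 1, 1 and divided differences Δ_i = -13, -1, the continuity of s' gives the tridiagonal system
  1·m_0 + 4·m_1 + 1·m_2 = 6(Δ_1 - Δ_0) = 72
Natural end conditions: m_0 = m_2 = 0.
Solving the tridiagonal system: m_0 = 0, m_1 = 18, m_2 = 0.
On [1, 2], s'(t) = b_1 + 2c_1·(t - 1) + 3d_1·(t - 1)² with b_1 = Δ_1 - h_1(2m_1 + m_2)/6 = -7, c_1 = m_1/2 = 9, d_1 = (m_2 - m_1)/(6h_1) = -3. So s'(1) = -7.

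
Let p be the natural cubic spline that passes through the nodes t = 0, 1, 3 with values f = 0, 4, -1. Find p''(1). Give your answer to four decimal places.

-6.5000

Write M_i for p''(x_i). With h_i = 1, 2 and divided differences Δ_i = 4, -5/2, the continuity of p' gives the tridiagonal system
  1·M_0 + 6·M_1 + 2·M_2 = 6(Δ_1 - Δ_0) = -39
Natural end conditions: M_0 = M_2 = 0.
Solving: M_0 = 0, M_1 = -13/2, M_2 = 0.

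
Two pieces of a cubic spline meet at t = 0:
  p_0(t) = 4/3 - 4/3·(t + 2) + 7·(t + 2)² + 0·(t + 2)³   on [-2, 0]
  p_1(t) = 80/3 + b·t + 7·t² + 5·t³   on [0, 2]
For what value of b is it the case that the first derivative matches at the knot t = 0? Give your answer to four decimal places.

26.6667

p_0'(t) = -4/3 + 14·(t + 2) + 0·(t + 2)², so p_0'(0) = 80/3. On the right, p_1'(0) = b, so b = 80/3.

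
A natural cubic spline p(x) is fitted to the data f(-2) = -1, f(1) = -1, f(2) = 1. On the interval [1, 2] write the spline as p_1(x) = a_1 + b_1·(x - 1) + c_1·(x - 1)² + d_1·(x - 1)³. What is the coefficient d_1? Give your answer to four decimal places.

-0.2500

Write M_i for p''(x_i). With h_i = 3, 1 and divided differences Δ_i = 0, 2, the continuity of p' gives the tridiagonal system
  3·M_0 + 8·M_1 + 1·M_2 = 6(Δ_1 - Δ_0) = 12
Natural end conditions: M_0 = M_2 = 0.
Hence M_0 = 0, M_1 = 3/2, M_2 = 0.
On [1, 2], with p_1(x) = a_1 + b_1·(x - 1) + c_1·(x - 1)² + d_1·(x - 1)³: c_1 = M_1/2 = 3/4, d_1 = (M_2 - M_1)/(6h_1) = -1/4, b_1 = Δ_1 - h_1(2M_1 + M_2)/6 = 3/2.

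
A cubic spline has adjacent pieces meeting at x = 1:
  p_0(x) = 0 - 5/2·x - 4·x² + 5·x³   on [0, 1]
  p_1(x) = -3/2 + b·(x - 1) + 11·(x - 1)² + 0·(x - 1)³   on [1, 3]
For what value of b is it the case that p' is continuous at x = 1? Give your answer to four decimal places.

4.5000

p_0'(x) = -5/2 - 8·x + 15·x², so p_0'(1) = 9/2. On the right, p_1'(1) = b, so b = 9/2.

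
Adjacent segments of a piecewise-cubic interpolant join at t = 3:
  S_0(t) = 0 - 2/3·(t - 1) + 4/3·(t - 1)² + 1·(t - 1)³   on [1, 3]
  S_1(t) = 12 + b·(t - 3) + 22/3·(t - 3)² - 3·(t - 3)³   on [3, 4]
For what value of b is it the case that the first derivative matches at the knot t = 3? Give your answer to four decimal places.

16.6667

S_0'(t) = -2/3 + 8/3·(t - 1) + 3·(t - 1)², so S_0'(3) = 50/3. On the right, S_1'(3) = b, so b = 50/3.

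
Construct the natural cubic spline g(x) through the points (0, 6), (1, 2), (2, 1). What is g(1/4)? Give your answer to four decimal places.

4.8242

With m_i denoting the second derivative at x_i, h_i = 1, 1, and Δ_i = (y_(i+1) − y_i)/h_i = -4, -1:
  1·m_0 + 4·m_1 + 1·m_2 = 6(Δ_1 - Δ_0) = 18
Natural end conditions: m_0 = m_2 = 0.
Forward elimination and back-substitution give m_0 = 0, m_1 = 9/2, m_2 = 0.
On [0, 1], g(x) = 6 - 19/4·x + 0·x² + 3/4·x³.
With x = 1/4: g(1/4) = 1235/256.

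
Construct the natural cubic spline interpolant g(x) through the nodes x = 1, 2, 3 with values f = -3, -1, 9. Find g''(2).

12

Write M_i for g''(x_i). With h_i = 1, 1 and divided differences Δ_i = 2, 10, the continuity of g' gives the tridiagonal system
  1·M_0 + 4·M_1 + 1·M_2 = 6(Δ_1 - Δ_0) = 48
Natural end conditions: M_0 = M_2 = 0.
Hence M_0 = 0, M_1 = 12, M_2 = 0.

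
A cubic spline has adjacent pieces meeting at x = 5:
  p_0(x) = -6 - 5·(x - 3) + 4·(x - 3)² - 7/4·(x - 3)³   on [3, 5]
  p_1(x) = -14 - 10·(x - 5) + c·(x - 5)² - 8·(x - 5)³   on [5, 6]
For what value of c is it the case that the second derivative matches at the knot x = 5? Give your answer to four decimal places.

-6.5000

p_0''(x) = 8 - 21/2·(x - 3), so p_0''(5) = -13. On the right, p_1''(5) = 2c, so c = -13/2.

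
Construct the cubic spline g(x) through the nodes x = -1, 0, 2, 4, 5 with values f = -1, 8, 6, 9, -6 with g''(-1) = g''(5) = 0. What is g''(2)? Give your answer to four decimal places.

10.2000

Let m_i = g''(x_i). Step sizes h_i = 1, 2, 2, 1; slopes of the chords Δ_i = (y_(i+1) - y_i)/h_i = 9, -1, 3/2, -15.
  1·m_0 + 6·m_1 + 2·m_2 = 6(Δ_1 - Δ_0) = -60
  2·m_1 + 8·m_2 + 2·m_3 = 6(Δ_2 - Δ_1) = 15
  2·m_2 + 6·m_3 + 1·m_4 = 6(Δ_3 - Δ_2) = -99
Natural end conditions: m_0 = m_4 = 0.
Hence m_0 = 0, m_1 = -67/5, m_2 = 51/5, m_3 = -199/10, m_4 = 0.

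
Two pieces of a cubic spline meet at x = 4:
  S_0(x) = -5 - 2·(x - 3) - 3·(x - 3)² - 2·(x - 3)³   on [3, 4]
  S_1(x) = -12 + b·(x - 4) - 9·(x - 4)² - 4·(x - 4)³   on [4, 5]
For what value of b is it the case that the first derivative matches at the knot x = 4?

S_0'(x) = -2 - 6·(x - 3) - 6·(x - 3)², so S_0'(4) = -14. On the right, S_1'(4) = b, so b = -14.

-14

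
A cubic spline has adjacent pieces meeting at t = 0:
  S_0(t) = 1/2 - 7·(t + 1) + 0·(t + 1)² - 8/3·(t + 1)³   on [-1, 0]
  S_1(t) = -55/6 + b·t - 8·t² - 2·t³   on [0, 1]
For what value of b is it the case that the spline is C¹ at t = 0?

S_0'(t) = -7 + 0·(t + 1) - 8·(t + 1)², so S_0'(0) = -15. On the right, S_1'(0) = b, so b = -15.

-15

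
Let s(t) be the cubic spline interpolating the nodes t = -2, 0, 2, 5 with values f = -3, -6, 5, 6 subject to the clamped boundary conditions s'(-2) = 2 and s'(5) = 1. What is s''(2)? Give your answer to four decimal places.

Let M_i = s''(x_i). Step sizes h_i = 2, 2, 3; slopes of the chords Δ_i = (y_(i+1) - y_i)/h_i = -3/2, 11/2, 1/3.
  2·M_0 + 8·M_1 + 2·M_2 = 6(Δ_1 - Δ_0) = 42
  2·M_1 + 10·M_2 + 3·M_3 = 6(Δ_2 - Δ_1) = -31
Clamped end conditions give two more equations: 2h_0·M_0 + h_0·M_1 = 6(Δ_0 - s'(-2)) = -21 and h_2·M_2 + 2h_2·M_3 = 6(s'(5) - Δ_2) = 4.
Solving the tridiagonal system: M_0 = -365/37, M_1 = 683/74, M_2 = -224/37, M_3 = 410/111.

-6.0541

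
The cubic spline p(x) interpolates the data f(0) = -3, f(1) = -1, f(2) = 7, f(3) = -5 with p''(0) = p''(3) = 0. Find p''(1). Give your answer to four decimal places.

17.6000

Put M_i = p'' at the i-th knot. Here h = (1, 1, 1) and Δ = (2, 8, -12), so the interior equations h_(i-1)·M_(i-1) + 2(h_(i-1)+h_i)·M_i + h_i·M_(i+1) = 6(Δ_i − Δ_(i-1)) read
  1·M_0 + 4·M_1 + 1·M_2 = 6(Δ_1 - Δ_0) = 36
  1·M_1 + 4·M_2 + 1·M_3 = 6(Δ_2 - Δ_1) = -120
Natural end conditions: M_0 = M_3 = 0.
Solving the tridiagonal system: M_0 = 0, M_1 = 88/5, M_2 = -172/5, M_3 = 0.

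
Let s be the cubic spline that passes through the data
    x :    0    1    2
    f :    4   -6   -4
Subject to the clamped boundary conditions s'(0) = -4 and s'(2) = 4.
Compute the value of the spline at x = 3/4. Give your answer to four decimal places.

-3.7813

Let M_i = s''(x_i). Step sizes h_i = 1, 1; slopes of the chords Δ_i = (y_(i+1) - y_i)/h_i = -10, 2.
  1·M_0 + 4·M_1 + 1·M_2 = 6(Δ_1 - Δ_0) = 72
Clamped end conditions give two more equations: 2h_0·M_0 + h_0·M_1 = 6(Δ_0 - s'(0)) = -36 and h_1·M_1 + 2h_1·M_2 = 6(s'(2) - Δ_1) = 12.
Hence M_0 = -32, M_1 = 28, M_2 = -8.
On [0, 1], s(x) = 4 - 4·x - 16·x² + 10·x³.
With x = 3/4: s(3/4) = -121/32.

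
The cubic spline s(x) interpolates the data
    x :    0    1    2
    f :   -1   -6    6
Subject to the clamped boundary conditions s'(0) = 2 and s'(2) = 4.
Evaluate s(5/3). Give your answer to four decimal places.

Let m_i = s''(x_i). Step sizes h_i = 1, 1; slopes of the chords Δ_i = (y_(i+1) - y_i)/h_i = -5, 12.
  1·m_0 + 4·m_1 + 1·m_2 = 6(Δ_1 - Δ_0) = 102
Clamped end conditions give two more equations: 2h_0·m_0 + h_0·m_1 = 6(Δ_0 - s'(0)) = -42 and h_1·m_1 + 2h_1·m_2 = 6(s'(2) - Δ_1) = -48.
Forward elimination and back-substitution give m_0 = -91/2, m_1 = 49, m_2 = -97/2.
On [1, 2], s(x) = -6 + 15/4·(x - 1) + 49/2·(x - 1)² - 65/4·(x - 1)³.
With (x - 1) = 2/3: s(5/3) = 139/54.

2.5741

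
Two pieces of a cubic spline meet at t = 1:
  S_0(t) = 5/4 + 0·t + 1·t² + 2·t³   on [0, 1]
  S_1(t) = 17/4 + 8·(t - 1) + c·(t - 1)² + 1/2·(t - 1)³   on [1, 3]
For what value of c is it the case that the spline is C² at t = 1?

7

S_0''(t) = 2 + 12·t, so S_0''(1) = 14. On the right, S_1''(1) = 2c, so c = 7.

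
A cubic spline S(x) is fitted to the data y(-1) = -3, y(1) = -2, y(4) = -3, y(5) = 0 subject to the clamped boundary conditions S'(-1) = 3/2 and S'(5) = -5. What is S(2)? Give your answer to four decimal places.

Put M_i = S'' at the i-th knot. Here h = (2, 3, 1) and Δ = (1/2, -1/3, 3), so the interior equations h_(i-1)·M_(i-1) + 2(h_(i-1)+h_i)·M_i + h_i·M_(i+1) = 6(Δ_i − Δ_(i-1)) read
  2·M_0 + 10·M_1 + 3·M_2 = 6(Δ_1 - Δ_0) = -5
  3·M_1 + 8·M_2 + 1·M_3 = 6(Δ_2 - Δ_1) = 20
Clamped end conditions give two more equations: 2h_0·M_0 + h_0·M_1 = 6(Δ_0 - S'(-1)) = -6 and h_2·M_2 + 2h_2·M_3 = 6(S'(5) - Δ_2) = -48.
Hence M_0 = -19/78, M_1 = -98/39, M_2 = 268/39, M_3 = -1070/39.
On [1, 4], S(x) = -2 - 49/39·(x - 1) - 49/39·(x - 1)² + 61/117·(x - 1)³.
With (x - 1) = 1: S(2) = -467/117.

-3.9915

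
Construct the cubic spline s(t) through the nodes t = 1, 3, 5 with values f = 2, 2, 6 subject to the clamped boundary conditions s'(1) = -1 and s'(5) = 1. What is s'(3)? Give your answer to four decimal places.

1.5000

Let m_i = s''(x_i). Step sizes h_i = 2, 2; slopes of the chords Δ_i = (y_(i+1) - y_i)/h_i = 0, 2.
  2·m_0 + 8·m_1 + 2·m_2 = 6(Δ_1 - Δ_0) = 12
Clamped end conditions give two more equations: 2h_0·m_0 + h_0·m_1 = 6(Δ_0 - s'(1)) = 6 and h_1·m_1 + 2h_1·m_2 = 6(s'(5) - Δ_1) = -6.
Hence m_0 = 1/2, m_1 = 2, m_2 = -5/2.
On [3, 5], s'(t) = b_1 + 2c_1·(t - 3) + 3d_1·(t - 3)² with b_1 = Δ_1 - h_1(2m_1 + m_2)/6 = 3/2, c_1 = m_1/2 = 1, d_1 = (m_2 - m_1)/(6h_1) = -3/8. So s'(3) = 3/2.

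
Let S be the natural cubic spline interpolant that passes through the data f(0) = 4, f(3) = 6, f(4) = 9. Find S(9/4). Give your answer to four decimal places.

4.6387

With M_i denoting the second derivative at x_i, h_i = 3, 1, and Δ_i = (y_(i+1) − y_i)/h_i = 2/3, 3:
  3·M_0 + 8·M_1 + 1·M_2 = 6(Δ_1 - Δ_0) = 14
Natural end conditions: M_0 = M_2 = 0.
Hence M_0 = 0, M_1 = 7/4, M_2 = 0.
On [0, 3], S(x) = 4 - 5/24·x + 0·x² + 7/72·x³.
With x = 9/4: S(9/4) = 2375/512.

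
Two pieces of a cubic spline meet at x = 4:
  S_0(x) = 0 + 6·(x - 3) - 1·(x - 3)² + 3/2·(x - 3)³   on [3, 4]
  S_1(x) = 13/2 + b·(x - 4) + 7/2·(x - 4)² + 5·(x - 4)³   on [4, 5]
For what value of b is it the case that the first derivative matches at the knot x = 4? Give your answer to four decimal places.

8.5000

S_0'(x) = 6 - 2·(x - 3) + 9/2·(x - 3)², so S_0'(4) = 17/2. On the right, S_1'(4) = b, so b = 17/2.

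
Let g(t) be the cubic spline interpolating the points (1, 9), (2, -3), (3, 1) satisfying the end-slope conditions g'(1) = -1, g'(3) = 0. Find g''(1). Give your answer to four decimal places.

-56.5000

Write M_i for g''(x_i). With h_i = 1, 1 and divided differences Δ_i = -12, 4, the continuity of g' gives the tridiagonal system
  1·M_0 + 4·M_1 + 1·M_2 = 6(Δ_1 - Δ_0) = 96
Clamped end conditions give two more equations: 2h_0·M_0 + h_0·M_1 = 6(Δ_0 - g'(1)) = -66 and h_1·M_1 + 2h_1·M_2 = 6(g'(3) - Δ_1) = -24.
Hence M_0 = -113/2, M_1 = 47, M_2 = -71/2.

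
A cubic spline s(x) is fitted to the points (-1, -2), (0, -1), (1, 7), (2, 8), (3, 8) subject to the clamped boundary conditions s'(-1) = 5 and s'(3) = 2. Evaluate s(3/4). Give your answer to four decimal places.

Let M_i = s''(x_i). Step sizes h_i = 1, 1, 1, 1; slopes of the chords Δ_i = (y_(i+1) - y_i)/h_i = 1, 8, 1, 0.
  1·M_0 + 4·M_1 + 1·M_2 = 6(Δ_1 - Δ_0) = 42
  1·M_1 + 4·M_2 + 1·M_3 = 6(Δ_2 - Δ_1) = -42
  1·M_2 + 4·M_3 + 1·M_4 = 6(Δ_3 - Δ_2) = -6
Clamped end conditions give two more equations: 2h_0·M_0 + h_0·M_1 = 6(Δ_0 - s'(-1)) = -24 and h_3·M_3 + 2h_3·M_4 = 6(s'(3) - Δ_3) = 12.
Solving the tridiagonal system: M_0 = -615/28, M_1 = 279/14, M_2 = -63/4, M_3 = 15/14, M_4 = 153/28.
On [0, 1], s(x) = -1 + 223/56·x + 279/28·x² - 333/56·x³.
With x = 3/4: s(3/4) = 18217/3584.

5.0829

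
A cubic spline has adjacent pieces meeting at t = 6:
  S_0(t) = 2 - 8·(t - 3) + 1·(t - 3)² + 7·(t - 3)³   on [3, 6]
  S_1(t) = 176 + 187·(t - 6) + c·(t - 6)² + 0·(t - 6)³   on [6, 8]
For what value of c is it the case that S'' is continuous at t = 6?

S_0''(t) = 2 + 42·(t - 3), so S_0''(6) = 128. On the right, S_1''(6) = 2c, so c = 64.

64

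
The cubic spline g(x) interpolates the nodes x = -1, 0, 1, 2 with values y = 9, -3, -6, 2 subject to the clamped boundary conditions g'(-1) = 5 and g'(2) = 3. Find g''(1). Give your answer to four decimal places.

15.8667

Put M_i = g'' at the i-th knot. Here h = (1, 1, 1) and Δ = (-12, -3, 8), so the interior equations h_(i-1)·M_(i-1) + 2(h_(i-1)+h_i)·M_i + h_i·M_(i+1) = 6(Δ_i − Δ_(i-1)) read
  1·M_0 + 4·M_1 + 1·M_2 = 6(Δ_1 - Δ_0) = 54
  1·M_1 + 4·M_2 + 1·M_3 = 6(Δ_2 - Δ_1) = 66
Clamped end conditions give two more equations: 2h_0·M_0 + h_0·M_1 = 6(Δ_0 - g'(-1)) = -102 and h_2·M_2 + 2h_2·M_3 = 6(g'(2) - Δ_2) = -30.
Hence M_0 = -956/15, M_1 = 382/15, M_2 = 238/15, M_3 = -344/15.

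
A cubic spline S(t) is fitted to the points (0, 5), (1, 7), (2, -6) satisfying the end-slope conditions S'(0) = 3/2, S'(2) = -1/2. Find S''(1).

-43

Let m_i = S''(x_i). Step sizes h_i = 1, 1; slopes of the chords Δ_i = (y_(i+1) - y_i)/h_i = 2, -13.
  1·m_0 + 4·m_1 + 1·m_2 = 6(Δ_1 - Δ_0) = -90
Clamped end conditions give two more equations: 2h_0·m_0 + h_0·m_1 = 6(Δ_0 - S'(0)) = 3 and h_1·m_1 + 2h_1·m_2 = 6(S'(2) - Δ_1) = 75.
Forward elimination and back-substitution give m_0 = 23, m_1 = -43, m_2 = 59.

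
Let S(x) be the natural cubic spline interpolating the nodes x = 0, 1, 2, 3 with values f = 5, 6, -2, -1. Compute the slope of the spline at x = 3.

Write σ_i for S''(x_i). With h_i = 1, 1, 1 and divided differences Δ_i = 1, -8, 1, the continuity of S' gives the tridiagonal system
  1·σ_0 + 4·σ_1 + 1·σ_2 = 6(Δ_1 - Δ_0) = -54
  1·σ_1 + 4·σ_2 + 1·σ_3 = 6(Δ_2 - Δ_1) = 54
Natural end conditions: σ_0 = σ_3 = 0.
Solving: σ_0 = 0, σ_1 = -18, σ_2 = 18, σ_3 = 0.
On [2, 3], S'(x) = b_2 + 2c_2·(x - 2) + 3d_2·(x - 2)² with b_2 = Δ_2 - h_2(2σ_2 + σ_3)/6 = -5, c_2 = σ_2/2 = 9, d_2 = (σ_3 - σ_2)/(6h_2) = -3. So S'(3) = 4.

4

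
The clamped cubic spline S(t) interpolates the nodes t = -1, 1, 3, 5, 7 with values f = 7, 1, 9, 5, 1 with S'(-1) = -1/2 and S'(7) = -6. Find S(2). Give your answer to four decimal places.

Write M_i for S''(x_i). With h_i = 2, 2, 2, 2 and divided differences Δ_i = -3, 4, -2, -2, the continuity of S' gives the tridiagonal system
  2·M_0 + 8·M_1 + 2·M_2 = 6(Δ_1 - Δ_0) = 42
  2·M_1 + 8·M_2 + 2·M_3 = 6(Δ_2 - Δ_1) = -36
  2·M_2 + 8·M_3 + 2·M_4 = 6(Δ_3 - Δ_2) = 0
Clamped end conditions give two more equations: 2h_0·M_0 + h_0·M_1 = 6(Δ_0 - S'(-1)) = -15 and h_3·M_3 + 2h_3·M_4 = 6(S'(7) - Δ_3) = -24.
Hence M_0 = -941/112, M_1 = 521/56, M_2 = -125/16, M_3 = 221/56, M_4 = -893/112.
On [1, 3], S(t) = 1 + 45/112·(t - 1) + 521/112·(t - 1)² - 639/448·(t - 1)³.
With (t - 1) = 1: S(2) = 2073/448.

4.6272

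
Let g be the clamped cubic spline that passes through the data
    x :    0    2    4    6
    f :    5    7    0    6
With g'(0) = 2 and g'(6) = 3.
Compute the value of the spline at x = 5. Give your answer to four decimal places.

2.1083

Let M_i = g''(x_i). Step sizes h_i = 2, 2, 2; slopes of the chords Δ_i = (y_(i+1) - y_i)/h_i = 1, -7/2, 3.
  2·M_0 + 8·M_1 + 2·M_2 = 6(Δ_1 - Δ_0) = -27
  2·M_1 + 8·M_2 + 2·M_3 = 6(Δ_2 - Δ_1) = 39
Clamped end conditions give two more equations: 2h_0·M_0 + h_0·M_1 = 6(Δ_0 - g'(0)) = -6 and h_2·M_2 + 2h_2·M_3 = 6(g'(6) - Δ_2) = 0.
Solving the tridiagonal system: M_0 = 37/30, M_1 = -82/15, M_2 = 107/15, M_3 = -107/30.
On [4, 6], g(x) = 0 - 17/30·(x - 4) + 107/30·(x - 4)² - 107/120·(x - 4)³.
With (x - 4) = 1: g(5) = 253/120.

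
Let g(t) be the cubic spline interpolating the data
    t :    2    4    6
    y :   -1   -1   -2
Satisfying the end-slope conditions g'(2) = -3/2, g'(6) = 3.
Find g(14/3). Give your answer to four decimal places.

Write M_i for g''(x_i). With h_i = 2, 2 and divided differences Δ_i = 0, -1/2, the continuity of g' gives the tridiagonal system
  2·M_0 + 8·M_1 + 2·M_2 = 6(Δ_1 - Δ_0) = -3
Clamped end conditions give two more equations: 2h_0·M_0 + h_0·M_1 = 6(Δ_0 - g'(2)) = 9 and h_1·M_1 + 2h_1·M_2 = 6(g'(6) - Δ_1) = 21.
Forward elimination and back-substitution give M_0 = 15/4, M_1 = -3, M_2 = 27/4.
On [4, 6], g(t) = -1 - 3/4·(t - 4) - 3/2·(t - 4)² + 13/16·(t - 4)³.
With (t - 4) = 2/3: g(14/3) = -52/27.

-1.9259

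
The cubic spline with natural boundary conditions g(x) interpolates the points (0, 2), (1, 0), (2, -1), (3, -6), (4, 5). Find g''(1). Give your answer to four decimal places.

Put m_i = g'' at the i-th knot. Here h = (1, 1, 1, 1) and Δ = (-2, -1, -5, 11), so the interior equations h_(i-1)·m_(i-1) + 2(h_(i-1)+h_i)·m_i + h_i·m_(i+1) = 6(Δ_i − Δ_(i-1)) read
  1·m_0 + 4·m_1 + 1·m_2 = 6(Δ_1 - Δ_0) = 6
  1·m_1 + 4·m_2 + 1·m_3 = 6(Δ_2 - Δ_1) = -24
  1·m_2 + 4·m_3 + 1·m_4 = 6(Δ_3 - Δ_2) = 96
Natural end conditions: m_0 = m_4 = 0.
Forward elimination and back-substitution give m_0 = 0, m_1 = 141/28, m_2 = -99/7, m_3 = 771/28, m_4 = 0.

5.0357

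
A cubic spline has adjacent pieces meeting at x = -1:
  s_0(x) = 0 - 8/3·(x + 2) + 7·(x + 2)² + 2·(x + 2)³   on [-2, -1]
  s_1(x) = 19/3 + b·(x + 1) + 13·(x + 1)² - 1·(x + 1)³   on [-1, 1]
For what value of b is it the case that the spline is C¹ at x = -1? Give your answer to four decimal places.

s_0'(x) = -8/3 + 14·(x + 2) + 6·(x + 2)², so s_0'(-1) = 52/3. On the right, s_1'(-1) = b, so b = 52/3.

17.3333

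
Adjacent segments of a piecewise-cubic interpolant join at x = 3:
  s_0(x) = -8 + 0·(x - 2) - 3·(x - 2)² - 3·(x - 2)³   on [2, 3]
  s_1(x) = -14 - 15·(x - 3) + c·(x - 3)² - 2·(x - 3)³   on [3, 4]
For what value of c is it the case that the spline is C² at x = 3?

s_0''(x) = -6 - 18·(x - 2), so s_0''(3) = -24. On the right, s_1''(3) = 2c, so c = -12.

-12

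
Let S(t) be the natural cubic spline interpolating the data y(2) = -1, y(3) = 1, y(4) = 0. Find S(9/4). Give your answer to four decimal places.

-0.3242

With m_i denoting the second derivative at x_i, h_i = 1, 1, and Δ_i = (y_(i+1) − y_i)/h_i = 2, -1:
  1·m_0 + 4·m_1 + 1·m_2 = 6(Δ_1 - Δ_0) = -18
Natural end conditions: m_0 = m_2 = 0.
Hence m_0 = 0, m_1 = -9/2, m_2 = 0.
On [2, 3], S(t) = -1 + 11/4·(t - 2) + 0·(t - 2)² - 3/4·(t - 2)³.
With (t - 2) = 1/4: S(9/4) = -83/256.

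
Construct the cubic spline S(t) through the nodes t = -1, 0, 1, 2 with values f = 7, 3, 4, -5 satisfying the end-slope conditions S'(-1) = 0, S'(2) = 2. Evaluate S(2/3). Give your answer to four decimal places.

4.6296

With σ_i denoting the second derivative at x_i, h_i = 1, 1, 1, and Δ_i = (y_(i+1) − y_i)/h_i = -4, 1, -9:
  1·σ_0 + 4·σ_1 + 1·σ_2 = 6(Δ_1 - Δ_0) = 30
  1·σ_1 + 4·σ_2 + 1·σ_3 = 6(Δ_2 - Δ_1) = -60
Clamped end conditions give two more equations: 2h_0·σ_0 + h_0·σ_1 = 6(Δ_0 - S'(-1)) = -24 and h_2·σ_2 + 2h_2·σ_3 = 6(S'(2) - Δ_2) = 66.
Solving: σ_0 = -68/3, σ_1 = 64/3, σ_2 = -98/3, σ_3 = 148/3.
On [0, 1], S(t) = 3 - 2/3·t + 32/3·t² - 9·t³.
With t = 2/3: S(2/3) = 125/27.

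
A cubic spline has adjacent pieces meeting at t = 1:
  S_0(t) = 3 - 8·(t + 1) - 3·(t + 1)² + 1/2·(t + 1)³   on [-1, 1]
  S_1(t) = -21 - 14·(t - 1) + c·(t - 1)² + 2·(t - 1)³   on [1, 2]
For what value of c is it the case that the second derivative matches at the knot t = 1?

S_0''(t) = -6 + 3·(t + 1), so S_0''(1) = 0. On the right, S_1''(1) = 2c, so c = 0.

0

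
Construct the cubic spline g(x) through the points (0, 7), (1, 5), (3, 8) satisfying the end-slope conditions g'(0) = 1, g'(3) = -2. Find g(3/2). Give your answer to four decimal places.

Put M_i = g'' at the i-th knot. Here h = (1, 2) and Δ = (-2, 3/2), so the interior equations h_(i-1)·M_(i-1) + 2(h_(i-1)+h_i)·M_i + h_i·M_(i+1) = 6(Δ_i − Δ_(i-1)) read
  1·M_0 + 6·M_1 + 2·M_2 = 6(Δ_1 - Δ_0) = 21
Clamped end conditions give two more equations: 2h_0·M_0 + h_0·M_1 = 6(Δ_0 - g'(0)) = -18 and h_1·M_1 + 2h_1·M_2 = 6(g'(3) - Δ_1) = -21.
Solving the tridiagonal system: M_0 = -27/2, M_1 = 9, M_2 = -39/4.
On [1, 3], g(x) = 5 - 5/4·(x - 1) + 9/2·(x - 1)² - 25/16·(x - 1)³.
With (x - 1) = 1/2: g(3/2) = 679/128.

5.3047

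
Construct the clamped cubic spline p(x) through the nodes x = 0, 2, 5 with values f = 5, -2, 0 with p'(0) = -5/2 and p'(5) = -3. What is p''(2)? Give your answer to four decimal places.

With M_i denoting the second derivative at x_i, h_i = 2, 3, and Δ_i = (y_(i+1) − y_i)/h_i = -7/2, 2/3:
  2·M_0 + 10·M_1 + 3·M_2 = 6(Δ_1 - Δ_0) = 25
Clamped end conditions give two more equations: 2h_0·M_0 + h_0·M_1 = 6(Δ_0 - p'(0)) = -6 and h_1·M_1 + 2h_1·M_2 = 6(p'(5) - Δ_1) = -22.
Solving: M_0 = -41/10, M_1 = 26/5, M_2 = -94/15.

5.2000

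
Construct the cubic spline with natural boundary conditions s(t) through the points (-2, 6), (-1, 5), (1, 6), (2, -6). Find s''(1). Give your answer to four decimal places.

Let m_i = s''(x_i). Step sizes h_i = 1, 2, 1; slopes of the chords Δ_i = (y_(i+1) - y_i)/h_i = -1, 1/2, -12.
  1·m_0 + 6·m_1 + 2·m_2 = 6(Δ_1 - Δ_0) = 9
  2·m_1 + 6·m_2 + 1·m_3 = 6(Δ_2 - Δ_1) = -75
Natural end conditions: m_0 = m_3 = 0.
Solving: m_0 = 0, m_1 = 51/8, m_2 = -117/8, m_3 = 0.

-14.6250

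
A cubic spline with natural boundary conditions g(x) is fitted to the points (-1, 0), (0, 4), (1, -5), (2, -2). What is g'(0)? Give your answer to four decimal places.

Put σ_i = g'' at the i-th knot. Here h = (1, 1, 1) and Δ = (4, -9, 3), so the interior equations h_(i-1)·σ_(i-1) + 2(h_(i-1)+h_i)·σ_i + h_i·σ_(i+1) = 6(Δ_i − Δ_(i-1)) read
  1·σ_0 + 4·σ_1 + 1·σ_2 = 6(Δ_1 - Δ_0) = -78
  1·σ_1 + 4·σ_2 + 1·σ_3 = 6(Δ_2 - Δ_1) = 72
Natural end conditions: σ_0 = σ_3 = 0.
Hence σ_0 = 0, σ_1 = -128/5, σ_2 = 122/5, σ_3 = 0.
On [0, 1], g'(x) = b_1 + 2c_1·x + 3d_1·x² with b_1 = Δ_1 - h_1(2σ_1 + σ_2)/6 = -68/15, c_1 = σ_1/2 = -64/5, d_1 = (σ_2 - σ_1)/(6h_1) = 25/3. So g'(0) = -68/15.

-4.5333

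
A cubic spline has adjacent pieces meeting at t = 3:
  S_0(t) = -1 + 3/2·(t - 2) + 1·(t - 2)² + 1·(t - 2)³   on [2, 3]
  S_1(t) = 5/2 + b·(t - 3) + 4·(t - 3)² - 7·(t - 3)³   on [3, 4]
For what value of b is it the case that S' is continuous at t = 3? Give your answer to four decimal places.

6.5000

S_0'(t) = 3/2 + 2·(t - 2) + 3·(t - 2)², so S_0'(3) = 13/2. On the right, S_1'(3) = b, so b = 13/2.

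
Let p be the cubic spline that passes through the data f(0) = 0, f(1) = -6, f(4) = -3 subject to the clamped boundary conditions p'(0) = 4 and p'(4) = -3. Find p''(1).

Let M_i = p''(x_i). Step sizes h_i = 1, 3; slopes of the chords Δ_i = (y_(i+1) - y_i)/h_i = -6, 1.
  1·M_0 + 8·M_1 + 3·M_2 = 6(Δ_1 - Δ_0) = 42
Clamped end conditions give two more equations: 2h_0·M_0 + h_0·M_1 = 6(Δ_0 - p'(0)) = -60 and h_1·M_1 + 2h_1·M_2 = 6(p'(4) - Δ_1) = -24.
Forward elimination and back-substitution give M_0 = -37, M_1 = 14, M_2 = -11.

14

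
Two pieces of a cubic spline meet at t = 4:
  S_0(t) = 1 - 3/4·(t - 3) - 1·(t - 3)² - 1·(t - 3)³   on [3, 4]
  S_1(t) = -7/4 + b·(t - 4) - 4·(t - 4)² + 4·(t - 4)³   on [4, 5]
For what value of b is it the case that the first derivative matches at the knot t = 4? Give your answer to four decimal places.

S_0'(t) = -3/4 - 2·(t - 3) - 3·(t - 3)², so S_0'(4) = -23/4. On the right, S_1'(4) = b, so b = -23/4.

-5.7500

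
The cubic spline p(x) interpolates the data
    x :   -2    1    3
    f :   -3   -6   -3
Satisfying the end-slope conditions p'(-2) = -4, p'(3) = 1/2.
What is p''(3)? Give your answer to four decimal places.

-2.1000

Write M_i for p''(x_i). With h_i = 3, 2 and divided differences Δ_i = -1, 3/2, the continuity of p' gives the tridiagonal system
  3·M_0 + 10·M_1 + 2·M_2 = 6(Δ_1 - Δ_0) = 15
Clamped end conditions give two more equations: 2h_0·M_0 + h_0·M_1 = 6(Δ_0 - p'(-2)) = 18 and h_1·M_1 + 2h_1·M_2 = 6(p'(3) - Δ_1) = -6.
Forward elimination and back-substitution give M_0 = 12/5, M_1 = 6/5, M_2 = -21/10.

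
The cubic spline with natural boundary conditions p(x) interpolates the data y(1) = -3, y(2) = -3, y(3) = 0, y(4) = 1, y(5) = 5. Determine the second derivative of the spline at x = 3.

-6

Write m_i for p''(x_i). With h_i = 1, 1, 1, 1 and divided differences Δ_i = 0, 3, 1, 4, the continuity of p' gives the tridiagonal system
  1·m_0 + 4·m_1 + 1·m_2 = 6(Δ_1 - Δ_0) = 18
  1·m_1 + 4·m_2 + 1·m_3 = 6(Δ_2 - Δ_1) = -12
  1·m_2 + 4·m_3 + 1·m_4 = 6(Δ_3 - Δ_2) = 18
Natural end conditions: m_0 = m_4 = 0.
Forward elimination and back-substitution give m_0 = 0, m_1 = 6, m_2 = -6, m_3 = 6, m_4 = 0.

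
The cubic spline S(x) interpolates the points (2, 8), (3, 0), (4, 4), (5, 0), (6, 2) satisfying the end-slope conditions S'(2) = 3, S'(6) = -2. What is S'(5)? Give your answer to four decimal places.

Write m_i for S''(x_i). With h_i = 1, 1, 1, 1 and divided differences Δ_i = -8, 4, -4, 2, the continuity of S' gives the tridiagonal system
  1·m_0 + 4·m_1 + 1·m_2 = 6(Δ_1 - Δ_0) = 72
  1·m_1 + 4·m_2 + 1·m_3 = 6(Δ_2 - Δ_1) = -48
  1·m_2 + 4·m_3 + 1·m_4 = 6(Δ_3 - Δ_2) = 36
Clamped end conditions give two more equations: 2h_0·m_0 + h_0·m_1 = 6(Δ_0 - S'(2)) = -66 and h_3·m_3 + 2h_3·m_4 = 6(S'(6) - Δ_3) = -24.
Hence m_0 = -1451/28, m_1 = 527/14, m_2 = -107/4, m_3 = 299/14, m_4 = -635/28.
On [5, 6], S'(x) = b_3 + 2c_3·(x - 5) + 3d_3·(x - 5)² with b_3 = Δ_3 - h_3(2m_3 + m_4)/6 = -75/56, c_3 = m_3/2 = 299/28, d_3 = (m_4 - m_3)/(6h_3) = -411/56. So S'(5) = -75/56.

-1.3393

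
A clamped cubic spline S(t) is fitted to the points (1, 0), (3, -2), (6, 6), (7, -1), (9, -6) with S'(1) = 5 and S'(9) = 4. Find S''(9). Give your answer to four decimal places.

7.9289

Write M_i for S''(x_i). With h_i = 2, 3, 1, 2 and divided differences Δ_i = -1, 8/3, -7, -5/2, the continuity of S' gives the tridiagonal system
  2·M_0 + 10·M_1 + 3·M_2 = 6(Δ_1 - Δ_0) = 22
  3·M_1 + 8·M_2 + 1·M_3 = 6(Δ_2 - Δ_1) = -58
  1·M_2 + 6·M_3 + 2·M_4 = 6(Δ_3 - Δ_2) = 27
Clamped end conditions give two more equations: 2h_0·M_0 + h_0·M_1 = 6(Δ_0 - S'(1)) = -36 and h_3·M_3 + 2h_3·M_4 = 6(S'(9) - Δ_3) = 39.
Hence M_0 = -1769/136, M_1 = 545/68, M_2 = -2185/204, M_3 = 743/204, M_4 = 3235/408.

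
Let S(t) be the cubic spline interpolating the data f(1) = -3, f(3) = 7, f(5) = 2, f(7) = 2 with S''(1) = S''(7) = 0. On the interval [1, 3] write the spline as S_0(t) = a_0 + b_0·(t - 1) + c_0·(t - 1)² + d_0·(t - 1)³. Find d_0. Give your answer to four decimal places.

With m_i denoting the second derivative at x_i, h_i = 2, 2, 2, and Δ_i = (y_(i+1) − y_i)/h_i = 5, -5/2, 0:
  2·m_0 + 8·m_1 + 2·m_2 = 6(Δ_1 - Δ_0) = -45
  2·m_1 + 8·m_2 + 2·m_3 = 6(Δ_2 - Δ_1) = 15
Natural end conditions: m_0 = m_3 = 0.
Solving the tridiagonal system: m_0 = 0, m_1 = -13/2, m_2 = 7/2, m_3 = 0.
On [1, 3], with S_0(t) = a_0 + b_0·(t - 1) + c_0·(t - 1)² + d_0·(t - 1)³: c_0 = m_0/2 = 0, d_0 = (m_1 - m_0)/(6h_0) = -13/24, b_0 = Δ_0 - h_0(2m_0 + m_1)/6 = 43/6.

-0.5417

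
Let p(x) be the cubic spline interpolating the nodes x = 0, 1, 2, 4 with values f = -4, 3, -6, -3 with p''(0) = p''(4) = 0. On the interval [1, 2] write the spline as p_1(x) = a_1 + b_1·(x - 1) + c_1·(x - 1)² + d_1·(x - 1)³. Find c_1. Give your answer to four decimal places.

-13.8913

Let M_i = p''(x_i). Step sizes h_i = 1, 1, 2; slopes of the chords Δ_i = (y_(i+1) - y_i)/h_i = 7, -9, 3/2.
  1·M_0 + 4·M_1 + 1·M_2 = 6(Δ_1 - Δ_0) = -96
  1·M_1 + 6·M_2 + 2·M_3 = 6(Δ_2 - Δ_1) = 63
Natural end conditions: M_0 = M_3 = 0.
Solving the tridiagonal system: M_0 = 0, M_1 = -639/23, M_2 = 348/23, M_3 = 0.
On [1, 2], with p_1(x) = a_1 + b_1·(x - 1) + c_1·(x - 1)² + d_1·(x - 1)³: c_1 = M_1/2 = -639/46, d_1 = (M_2 - M_1)/(6h_1) = 329/46, b_1 = Δ_1 - h_1(2M_1 + M_2)/6 = -52/23.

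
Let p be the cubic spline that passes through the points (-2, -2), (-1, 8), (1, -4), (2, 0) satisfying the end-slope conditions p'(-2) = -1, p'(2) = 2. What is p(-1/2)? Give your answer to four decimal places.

8.3161

Let M_i = p''(x_i). Step sizes h_i = 1, 2, 1; slopes of the chords Δ_i = (y_(i+1) - y_i)/h_i = 10, -6, 4.
  1·M_0 + 6·M_1 + 2·M_2 = 6(Δ_1 - Δ_0) = -96
  2·M_1 + 6·M_2 + 1·M_3 = 6(Δ_2 - Δ_1) = 60
Clamped end conditions give two more equations: 2h_0·M_0 + h_0·M_1 = 6(Δ_0 - p'(-2)) = 66 and h_2·M_2 + 2h_2·M_3 = 6(p'(2) - Δ_2) = -12.
Solving: M_0 = 1716/35, M_1 = -1122/35, M_2 = 828/35, M_3 = -624/35.
On [-1, 1], p(x) = 8 + 262/35·(x + 1) - 561/35·(x + 1)² + 65/14·(x + 1)³.
With (x + 1) = 1/2: p(-1/2) = 4657/560.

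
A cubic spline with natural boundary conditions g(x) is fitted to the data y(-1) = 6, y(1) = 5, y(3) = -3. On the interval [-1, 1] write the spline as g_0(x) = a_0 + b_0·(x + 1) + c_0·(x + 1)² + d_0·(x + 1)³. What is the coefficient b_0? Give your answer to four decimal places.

0.3750

Let M_i = g''(x_i). Step sizes h_i = 2, 2; slopes of the chords Δ_i = (y_(i+1) - y_i)/h_i = -1/2, -4.
  2·M_0 + 8·M_1 + 2·M_2 = 6(Δ_1 - Δ_0) = -21
Natural end conditions: M_0 = M_2 = 0.
Solving: M_0 = 0, M_1 = -21/8, M_2 = 0.
On [-1, 1], with g_0(x) = a_0 + b_0·(x + 1) + c_0·(x + 1)² + d_0·(x + 1)³: c_0 = M_0/2 = 0, d_0 = (M_1 - M_0)/(6h_0) = -7/32, b_0 = Δ_0 - h_0(2M_0 + M_1)/6 = 3/8.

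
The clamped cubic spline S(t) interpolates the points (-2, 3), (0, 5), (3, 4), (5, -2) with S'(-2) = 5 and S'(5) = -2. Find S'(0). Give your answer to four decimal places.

-0.3542

With m_i denoting the second derivative at x_i, h_i = 2, 3, 2, and Δ_i = (y_(i+1) − y_i)/h_i = 1, -1/3, -3:
  2·m_0 + 10·m_1 + 3·m_2 = 6(Δ_1 - Δ_0) = -8
  3·m_1 + 10·m_2 + 2·m_3 = 6(Δ_2 - Δ_1) = -16
Clamped end conditions give two more equations: 2h_0·m_0 + h_0·m_1 = 6(Δ_0 - S'(-2)) = -24 and h_2·m_2 + 2h_2·m_3 = 6(S'(5) - Δ_2) = 6.
Forward elimination and back-substitution give m_0 = -319/48, m_1 = 31/24, m_2 = -61/24, m_3 = 133/48.
On [0, 3], S'(t) = b_1 + 2c_1·t + 3d_1·t² with b_1 = Δ_1 - h_1(2m_1 + m_2)/6 = -17/48, c_1 = m_1/2 = 31/48, d_1 = (m_2 - m_1)/(6h_1) = -23/108. So S'(0) = -17/48.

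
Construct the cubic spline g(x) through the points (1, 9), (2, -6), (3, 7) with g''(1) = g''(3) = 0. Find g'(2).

Let M_i = g''(x_i). Step sizes h_i = 1, 1; slopes of the chords Δ_i = (y_(i+1) - y_i)/h_i = -15, 13.
  1·M_0 + 4·M_1 + 1·M_2 = 6(Δ_1 - Δ_0) = 168
Natural end conditions: M_0 = M_2 = 0.
Forward elimination and back-substitution give M_0 = 0, M_1 = 42, M_2 = 0.
On [2, 3], g'(x) = b_1 + 2c_1·(x - 2) + 3d_1·(x - 2)² with b_1 = Δ_1 - h_1(2M_1 + M_2)/6 = -1, c_1 = M_1/2 = 21, d_1 = (M_2 - M_1)/(6h_1) = -7. So g'(2) = -1.

-1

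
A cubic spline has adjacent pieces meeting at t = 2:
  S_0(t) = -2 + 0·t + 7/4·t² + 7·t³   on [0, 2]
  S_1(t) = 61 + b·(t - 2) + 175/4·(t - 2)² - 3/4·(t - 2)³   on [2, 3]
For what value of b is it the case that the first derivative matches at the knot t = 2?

S_0'(t) = 0 + 7/2·t + 21·t², so S_0'(2) = 91. On the right, S_1'(2) = b, so b = 91.

91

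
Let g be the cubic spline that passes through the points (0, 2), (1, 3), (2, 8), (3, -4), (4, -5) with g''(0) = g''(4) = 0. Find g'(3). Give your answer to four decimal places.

-9.4643

Write m_i for g''(x_i). With h_i = 1, 1, 1, 1 and divided differences Δ_i = 1, 5, -12, -1, the continuity of g' gives the tridiagonal system
  1·m_0 + 4·m_1 + 1·m_2 = 6(Δ_1 - Δ_0) = 24
  1·m_1 + 4·m_2 + 1·m_3 = 6(Δ_2 - Δ_1) = -102
  1·m_2 + 4·m_3 + 1·m_4 = 6(Δ_3 - Δ_2) = 66
Natural end conditions: m_0 = m_4 = 0.
Solving the tridiagonal system: m_0 = 0, m_1 = 417/28, m_2 = -249/7, m_3 = 711/28, m_4 = 0.
On [3, 4], g'(x) = b_3 + 2c_3·(x - 3) + 3d_3·(x - 3)² with b_3 = Δ_3 - h_3(2m_3 + m_4)/6 = -265/28, c_3 = m_3/2 = 711/56, d_3 = (m_4 - m_3)/(6h_3) = -237/56. So g'(3) = -265/28.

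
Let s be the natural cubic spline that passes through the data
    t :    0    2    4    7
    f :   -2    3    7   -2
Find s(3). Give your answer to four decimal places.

5.6711

Let M_i = s''(x_i). Step sizes h_i = 2, 2, 3; slopes of the chords Δ_i = (y_(i+1) - y_i)/h_i = 5/2, 2, -3.
  2·M_0 + 8·M_1 + 2·M_2 = 6(Δ_1 - Δ_0) = -3
  2·M_1 + 10·M_2 + 3·M_3 = 6(Δ_2 - Δ_1) = -30
Natural end conditions: M_0 = M_3 = 0.
Forward elimination and back-substitution give M_0 = 0, M_1 = 15/38, M_2 = -117/38, M_3 = 0.
On [2, 4], s(t) = 3 + 105/38·(t - 2) + 15/76·(t - 2)² - 11/38·(t - 2)³.
With (t - 2) = 1: s(3) = 431/76.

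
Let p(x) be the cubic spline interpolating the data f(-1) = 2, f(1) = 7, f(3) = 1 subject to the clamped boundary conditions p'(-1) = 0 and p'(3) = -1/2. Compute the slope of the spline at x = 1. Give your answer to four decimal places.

-0.2500

Write M_i for p''(x_i). With h_i = 2, 2 and divided differences Δ_i = 5/2, -3, the continuity of p' gives the tridiagonal system
  2·M_0 + 8·M_1 + 2·M_2 = 6(Δ_1 - Δ_0) = -33
Clamped end conditions give two more equations: 2h_0·M_0 + h_0·M_1 = 6(Δ_0 - p'(-1)) = 15 and h_1·M_1 + 2h_1·M_2 = 6(p'(3) - Δ_1) = 15.
Hence M_0 = 31/4, M_1 = -8, M_2 = 31/4.
On [1, 3], p'(x) = b_1 + 2c_1·(x - 1) + 3d_1·(x - 1)² with b_1 = Δ_1 - h_1(2M_1 + M_2)/6 = -1/4, c_1 = M_1/2 = -4, d_1 = (M_2 - M_1)/(6h_1) = 21/16. So p'(1) = -1/4.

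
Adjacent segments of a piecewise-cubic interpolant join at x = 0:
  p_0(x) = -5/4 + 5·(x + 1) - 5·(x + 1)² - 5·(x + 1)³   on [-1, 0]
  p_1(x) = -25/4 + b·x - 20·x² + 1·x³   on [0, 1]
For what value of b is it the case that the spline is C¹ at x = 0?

-20

p_0'(x) = 5 - 10·(x + 1) - 15·(x + 1)², so p_0'(0) = -20. On the right, p_1'(0) = b, so b = -20.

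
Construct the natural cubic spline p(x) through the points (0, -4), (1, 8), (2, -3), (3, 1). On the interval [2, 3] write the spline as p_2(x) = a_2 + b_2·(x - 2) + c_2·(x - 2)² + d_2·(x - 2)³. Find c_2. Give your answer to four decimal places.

16.6000

Write σ_i for p''(x_i). With h_i = 1, 1, 1 and divided differences Δ_i = 12, -11, 4, the continuity of p' gives the tridiagonal system
  1·σ_0 + 4·σ_1 + 1·σ_2 = 6(Δ_1 - Δ_0) = -138
  1·σ_1 + 4·σ_2 + 1·σ_3 = 6(Δ_2 - Δ_1) = 90
Natural end conditions: σ_0 = σ_3 = 0.
Hence σ_0 = 0, σ_1 = -214/5, σ_2 = 166/5, σ_3 = 0.
On [2, 3], with p_2(x) = a_2 + b_2·(x - 2) + c_2·(x - 2)² + d_2·(x - 2)³: c_2 = σ_2/2 = 83/5, d_2 = (σ_3 - σ_2)/(6h_2) = -83/15, b_2 = Δ_2 - h_2(2σ_2 + σ_3)/6 = -106/15.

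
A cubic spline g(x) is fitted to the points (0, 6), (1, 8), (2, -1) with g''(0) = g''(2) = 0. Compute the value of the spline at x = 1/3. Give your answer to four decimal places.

Let σ_i = g''(x_i). Step sizes h_i = 1, 1; slopes of the chords Δ_i = (y_(i+1) - y_i)/h_i = 2, -9.
  1·σ_0 + 4·σ_1 + 1·σ_2 = 6(Δ_1 - Δ_0) = -66
Natural end conditions: σ_0 = σ_2 = 0.
Solving: σ_0 = 0, σ_1 = -33/2, σ_2 = 0.
On [0, 1], g(x) = 6 + 19/4·x + 0·x² - 11/4·x³.
With x = 1/3: g(1/3) = 202/27.

7.4815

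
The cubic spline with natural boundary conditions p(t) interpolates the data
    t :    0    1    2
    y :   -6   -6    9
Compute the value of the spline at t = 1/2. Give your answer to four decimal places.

-7.4063

Let σ_i = p''(x_i). Step sizes h_i = 1, 1; slopes of the chords Δ_i = (y_(i+1) - y_i)/h_i = 0, 15.
  1·σ_0 + 4·σ_1 + 1·σ_2 = 6(Δ_1 - Δ_0) = 90
Natural end conditions: σ_0 = σ_2 = 0.
Solving: σ_0 = 0, σ_1 = 45/2, σ_2 = 0.
On [0, 1], p(t) = -6 - 15/4·t + 0·t² + 15/4·t³.
With t = 1/2: p(1/2) = -237/32.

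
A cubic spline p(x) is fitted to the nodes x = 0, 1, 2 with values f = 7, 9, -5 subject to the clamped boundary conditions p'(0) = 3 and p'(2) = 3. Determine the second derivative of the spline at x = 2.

75

Let M_i = p''(x_i). Step sizes h_i = 1, 1; slopes of the chords Δ_i = (y_(i+1) - y_i)/h_i = 2, -14.
  1·M_0 + 4·M_1 + 1·M_2 = 6(Δ_1 - Δ_0) = -96
Clamped end conditions give two more equations: 2h_0·M_0 + h_0·M_1 = 6(Δ_0 - p'(0)) = -6 and h_1·M_1 + 2h_1·M_2 = 6(p'(2) - Δ_1) = 102.
Solving the tridiagonal system: M_0 = 21, M_1 = -48, M_2 = 75.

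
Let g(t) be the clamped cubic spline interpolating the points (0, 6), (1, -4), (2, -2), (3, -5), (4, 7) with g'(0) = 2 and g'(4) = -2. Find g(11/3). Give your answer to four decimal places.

4.7421

Write M_i for g''(x_i). With h_i = 1, 1, 1, 1 and divided differences Δ_i = -10, 2, -3, 12, the continuity of g' gives the tridiagonal system
  1·M_0 + 4·M_1 + 1·M_2 = 6(Δ_1 - Δ_0) = 72
  1·M_1 + 4·M_2 + 1·M_3 = 6(Δ_2 - Δ_1) = -30
  1·M_2 + 4·M_3 + 1·M_4 = 6(Δ_3 - Δ_2) = 90
Clamped end conditions give two more equations: 2h_0·M_0 + h_0·M_1 = 6(Δ_0 - g'(0)) = -72 and h_3·M_3 + 2h_3·M_4 = 6(g'(4) - Δ_3) = -84.
Solving: M_0 = -1555/28, M_1 = 547/14, M_2 = -115/4, M_3 = 643/14, M_4 = -1819/28.
On [3, 4], g(t) = -5 + 421/56·(t - 3) + 643/28·(t - 3)² - 1035/56·(t - 3)³.
With (t - 3) = 2/3: g(11/3) = 1195/252.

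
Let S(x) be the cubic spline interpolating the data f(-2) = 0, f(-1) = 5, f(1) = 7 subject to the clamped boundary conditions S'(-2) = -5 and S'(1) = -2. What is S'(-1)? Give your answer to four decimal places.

Put σ_i = S'' at the i-th knot. Here h = (1, 2) and Δ = (5, 1), so the interior equations h_(i-1)·σ_(i-1) + 2(h_(i-1)+h_i)·σ_i + h_i·σ_(i+1) = 6(Δ_i − Δ_(i-1)) read
  1·σ_0 + 6·σ_1 + 2·σ_2 = 6(Δ_1 - Δ_0) = -24
Clamped end conditions give two more equations: 2h_0·σ_0 + h_0·σ_1 = 6(Δ_0 - S'(-2)) = 60 and h_1·σ_1 + 2h_1·σ_2 = 6(S'(1) - Δ_1) = -18.
Hence σ_0 = 35, σ_1 = -10, σ_2 = 1/2.
On [-1, 1], S'(x) = b_1 + 2c_1·(x + 1) + 3d_1·(x + 1)² with b_1 = Δ_1 - h_1(2σ_1 + σ_2)/6 = 15/2, c_1 = σ_1/2 = -5, d_1 = (σ_2 - σ_1)/(6h_1) = 7/8. So S'(-1) = 15/2.

7.5000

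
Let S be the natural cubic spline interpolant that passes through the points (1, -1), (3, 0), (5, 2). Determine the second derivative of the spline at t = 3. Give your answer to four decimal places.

0.3750

Write M_i for S''(x_i). With h_i = 2, 2 and divided differences Δ_i = 1/2, 1, the continuity of S' gives the tridiagonal system
  2·M_0 + 8·M_1 + 2·M_2 = 6(Δ_1 - Δ_0) = 3
Natural end conditions: M_0 = M_2 = 0.
Forward elimination and back-substitution give M_0 = 0, M_1 = 3/8, M_2 = 0.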